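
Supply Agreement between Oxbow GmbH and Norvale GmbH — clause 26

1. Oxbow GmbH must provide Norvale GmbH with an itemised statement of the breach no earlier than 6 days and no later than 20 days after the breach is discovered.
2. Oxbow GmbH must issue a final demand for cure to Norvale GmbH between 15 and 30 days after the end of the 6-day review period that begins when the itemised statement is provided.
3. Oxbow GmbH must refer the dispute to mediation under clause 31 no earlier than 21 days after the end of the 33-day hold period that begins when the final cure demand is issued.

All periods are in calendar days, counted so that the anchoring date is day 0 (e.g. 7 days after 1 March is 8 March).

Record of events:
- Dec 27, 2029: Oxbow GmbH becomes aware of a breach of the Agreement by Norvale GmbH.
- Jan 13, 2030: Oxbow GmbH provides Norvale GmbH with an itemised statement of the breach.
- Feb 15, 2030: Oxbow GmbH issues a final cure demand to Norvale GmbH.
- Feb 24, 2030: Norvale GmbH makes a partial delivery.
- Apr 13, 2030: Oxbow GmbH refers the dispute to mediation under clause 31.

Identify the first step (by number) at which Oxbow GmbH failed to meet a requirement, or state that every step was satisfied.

None — every step was satisfied

(1) the permitted window runs from Dec 27, 2029 + 6 = Jan 2, 2030 to Dec 27, 2029 + 20 = Jan 16, 2030; done Jan 13, 2030, which is between those dates.
(2) the permitted window runs from Jan 19, 2030 + 15 = Feb 3, 2030 to Jan 19, 2030 + 30 = Feb 18, 2030; done Feb 15, 2030 — within the window.
(3) permitted from Mar 20, 2030 + 21 days = Apr 10, 2030 onward; done Apr 13, 2030, after the minimum wait.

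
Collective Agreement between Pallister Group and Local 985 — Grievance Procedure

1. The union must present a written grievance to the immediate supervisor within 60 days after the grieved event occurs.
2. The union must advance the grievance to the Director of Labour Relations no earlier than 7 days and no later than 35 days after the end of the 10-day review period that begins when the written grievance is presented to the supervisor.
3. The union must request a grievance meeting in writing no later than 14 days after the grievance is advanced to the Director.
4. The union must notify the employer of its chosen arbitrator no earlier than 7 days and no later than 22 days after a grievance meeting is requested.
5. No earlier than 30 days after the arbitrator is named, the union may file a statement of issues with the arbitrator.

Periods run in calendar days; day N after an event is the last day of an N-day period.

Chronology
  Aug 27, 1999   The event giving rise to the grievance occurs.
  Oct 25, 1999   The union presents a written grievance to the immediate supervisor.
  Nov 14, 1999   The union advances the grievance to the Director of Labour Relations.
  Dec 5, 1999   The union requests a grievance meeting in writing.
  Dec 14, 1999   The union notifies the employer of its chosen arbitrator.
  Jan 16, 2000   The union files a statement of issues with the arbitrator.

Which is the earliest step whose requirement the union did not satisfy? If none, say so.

(1) due by Aug 27, 1999 + 60 days = Oct 26, 1999; completed Oct 25, 1999, before the deadline.
(2) the permitted window runs from Nov 4, 1999 + 7 = Nov 11, 1999 to Nov 4, 1999 + 35 = Dec 9, 1999; done Nov 14, 1999 — within the window.
(3) due by Nov 14, 1999 + 14 days = Nov 28, 1999; done Dec 5, 1999 — 7 days late.

Step 3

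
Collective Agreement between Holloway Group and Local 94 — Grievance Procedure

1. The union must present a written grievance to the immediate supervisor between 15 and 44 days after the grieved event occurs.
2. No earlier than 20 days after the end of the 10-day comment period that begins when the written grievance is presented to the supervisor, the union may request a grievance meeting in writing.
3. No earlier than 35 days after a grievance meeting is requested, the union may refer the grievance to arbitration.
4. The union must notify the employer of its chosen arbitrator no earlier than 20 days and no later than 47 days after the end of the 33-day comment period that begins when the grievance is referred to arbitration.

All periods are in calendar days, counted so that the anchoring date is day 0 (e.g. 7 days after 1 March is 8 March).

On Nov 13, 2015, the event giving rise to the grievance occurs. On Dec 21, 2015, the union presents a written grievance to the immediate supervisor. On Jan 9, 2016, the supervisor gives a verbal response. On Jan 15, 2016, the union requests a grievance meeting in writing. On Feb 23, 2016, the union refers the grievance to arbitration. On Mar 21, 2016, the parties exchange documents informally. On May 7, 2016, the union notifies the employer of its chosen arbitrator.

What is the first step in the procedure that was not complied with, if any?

(1) the permitted window runs from Nov 13, 2015 + 15 = Nov 28, 2015 to Nov 13, 2015 + 44 = Dec 27, 2015; done Dec 21, 2015 — within the window.
(2) permitted from Dec 31, 2015 + 20 days = Jan 20, 2016 onward; done Jan 15, 2016 — 5 days too early.
Later steps need not be reached.

Step 2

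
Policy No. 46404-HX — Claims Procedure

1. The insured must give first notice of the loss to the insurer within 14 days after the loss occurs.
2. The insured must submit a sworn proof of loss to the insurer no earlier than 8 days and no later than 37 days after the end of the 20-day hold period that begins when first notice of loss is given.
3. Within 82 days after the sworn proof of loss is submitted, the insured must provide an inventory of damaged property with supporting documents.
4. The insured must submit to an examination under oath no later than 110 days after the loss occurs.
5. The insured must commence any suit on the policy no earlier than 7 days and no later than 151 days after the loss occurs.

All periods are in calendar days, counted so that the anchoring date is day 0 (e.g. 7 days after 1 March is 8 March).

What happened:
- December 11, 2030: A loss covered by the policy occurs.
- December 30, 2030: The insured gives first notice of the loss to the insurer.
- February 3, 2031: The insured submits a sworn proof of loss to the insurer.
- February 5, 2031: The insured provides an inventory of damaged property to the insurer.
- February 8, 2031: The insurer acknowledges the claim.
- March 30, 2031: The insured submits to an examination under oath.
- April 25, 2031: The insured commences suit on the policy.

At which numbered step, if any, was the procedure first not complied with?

Step 1 — counting 14 days from December 11, 2030 (when the loss occurs) gives a deadline of December 25, 2030; not done until December 30, 2030, 5 days after the deadline.
That is the first point of non-compliance.

Step 1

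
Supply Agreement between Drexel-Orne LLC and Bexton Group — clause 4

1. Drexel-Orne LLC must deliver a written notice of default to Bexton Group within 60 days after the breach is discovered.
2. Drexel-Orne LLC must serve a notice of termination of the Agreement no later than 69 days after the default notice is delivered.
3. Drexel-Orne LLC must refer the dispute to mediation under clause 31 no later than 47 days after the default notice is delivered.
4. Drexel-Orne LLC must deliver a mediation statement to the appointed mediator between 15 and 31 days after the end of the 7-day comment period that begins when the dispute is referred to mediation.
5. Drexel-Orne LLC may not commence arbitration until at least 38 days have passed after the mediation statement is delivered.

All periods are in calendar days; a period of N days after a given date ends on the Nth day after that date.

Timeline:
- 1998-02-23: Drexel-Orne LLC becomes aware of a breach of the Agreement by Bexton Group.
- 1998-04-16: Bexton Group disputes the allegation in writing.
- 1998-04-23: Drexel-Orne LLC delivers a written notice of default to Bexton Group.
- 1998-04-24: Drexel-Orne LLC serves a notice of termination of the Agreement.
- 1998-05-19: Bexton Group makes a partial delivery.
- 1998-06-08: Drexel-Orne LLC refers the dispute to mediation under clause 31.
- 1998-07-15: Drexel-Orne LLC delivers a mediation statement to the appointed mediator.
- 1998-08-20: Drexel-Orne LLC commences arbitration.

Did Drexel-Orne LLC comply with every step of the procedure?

No

(1) due by 1998-02-23 + 60 days = 1998-04-24; 1998-04-23 is within that limit.
(2) due by 1998-04-23 + 69 days = 1998-07-01; done 1998-04-24 — timely.
(3) due by 1998-04-23 + 47 days = 1998-06-09; completed 1998-06-08, before the deadline.
(4) the permitted window runs from 1998-06-15 + 15 = 1998-06-30 to 1998-06-15 + 31 = 1998-07-16; done 1998-07-15 — within the window.
(5) permitted from 1998-07-15 + 38 days = 1998-08-22 onward; 1998-08-20 is 2 days before the earliest permitted date.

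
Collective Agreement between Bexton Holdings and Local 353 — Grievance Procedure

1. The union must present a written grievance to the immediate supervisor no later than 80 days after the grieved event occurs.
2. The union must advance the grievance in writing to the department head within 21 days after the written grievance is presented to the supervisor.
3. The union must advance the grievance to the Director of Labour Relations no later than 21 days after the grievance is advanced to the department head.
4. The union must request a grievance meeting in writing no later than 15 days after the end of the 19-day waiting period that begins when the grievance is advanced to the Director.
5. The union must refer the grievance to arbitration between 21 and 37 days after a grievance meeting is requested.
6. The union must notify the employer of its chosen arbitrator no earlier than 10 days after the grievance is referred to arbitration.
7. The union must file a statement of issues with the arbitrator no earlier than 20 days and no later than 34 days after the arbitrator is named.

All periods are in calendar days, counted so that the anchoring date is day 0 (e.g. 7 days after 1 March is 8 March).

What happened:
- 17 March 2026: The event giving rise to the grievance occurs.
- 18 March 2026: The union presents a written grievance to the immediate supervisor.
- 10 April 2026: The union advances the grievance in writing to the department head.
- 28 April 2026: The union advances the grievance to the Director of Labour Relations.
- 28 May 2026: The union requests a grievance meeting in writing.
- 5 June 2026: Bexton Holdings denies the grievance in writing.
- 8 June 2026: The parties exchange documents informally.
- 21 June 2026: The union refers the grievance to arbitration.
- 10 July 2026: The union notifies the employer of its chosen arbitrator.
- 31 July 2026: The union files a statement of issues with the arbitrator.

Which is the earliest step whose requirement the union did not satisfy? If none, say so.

Step 1 — counting 80 days from 17 March 2026 (when the grieved event occurs) gives a deadline of 5 June 2026; completed 18 March 2026, before the deadline.
Step 2 — counting 21 days from 18 March 2026 (when the written grievance is presented to the supervisor) gives a deadline of 8 April 2026; 10 April 2026 misses that deadline by 2 days.

Step 2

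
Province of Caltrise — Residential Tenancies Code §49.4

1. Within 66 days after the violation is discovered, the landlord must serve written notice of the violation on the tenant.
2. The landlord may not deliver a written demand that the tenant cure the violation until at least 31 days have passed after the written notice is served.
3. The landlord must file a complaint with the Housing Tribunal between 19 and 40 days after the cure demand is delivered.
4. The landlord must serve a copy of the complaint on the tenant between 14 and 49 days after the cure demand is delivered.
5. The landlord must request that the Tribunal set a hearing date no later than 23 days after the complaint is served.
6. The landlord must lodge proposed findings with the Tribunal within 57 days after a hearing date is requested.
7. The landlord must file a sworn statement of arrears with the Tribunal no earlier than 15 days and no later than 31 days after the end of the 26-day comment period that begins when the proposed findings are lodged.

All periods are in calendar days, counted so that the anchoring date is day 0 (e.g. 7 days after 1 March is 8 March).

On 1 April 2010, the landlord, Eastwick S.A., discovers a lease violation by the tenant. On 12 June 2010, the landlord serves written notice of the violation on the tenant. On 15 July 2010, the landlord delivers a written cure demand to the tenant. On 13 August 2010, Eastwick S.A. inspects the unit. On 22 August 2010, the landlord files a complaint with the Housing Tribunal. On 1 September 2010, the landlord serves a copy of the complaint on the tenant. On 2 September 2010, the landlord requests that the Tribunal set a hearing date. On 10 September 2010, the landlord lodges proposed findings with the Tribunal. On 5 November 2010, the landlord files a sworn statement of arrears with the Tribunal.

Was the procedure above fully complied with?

Step 1 — counting 66 days from 1 April 2010 (when the violation is discovered) gives a deadline of 6 June 2010; 12 June 2010 misses that deadline by 6 days.
The procedure was therefore not followed at step 1.

No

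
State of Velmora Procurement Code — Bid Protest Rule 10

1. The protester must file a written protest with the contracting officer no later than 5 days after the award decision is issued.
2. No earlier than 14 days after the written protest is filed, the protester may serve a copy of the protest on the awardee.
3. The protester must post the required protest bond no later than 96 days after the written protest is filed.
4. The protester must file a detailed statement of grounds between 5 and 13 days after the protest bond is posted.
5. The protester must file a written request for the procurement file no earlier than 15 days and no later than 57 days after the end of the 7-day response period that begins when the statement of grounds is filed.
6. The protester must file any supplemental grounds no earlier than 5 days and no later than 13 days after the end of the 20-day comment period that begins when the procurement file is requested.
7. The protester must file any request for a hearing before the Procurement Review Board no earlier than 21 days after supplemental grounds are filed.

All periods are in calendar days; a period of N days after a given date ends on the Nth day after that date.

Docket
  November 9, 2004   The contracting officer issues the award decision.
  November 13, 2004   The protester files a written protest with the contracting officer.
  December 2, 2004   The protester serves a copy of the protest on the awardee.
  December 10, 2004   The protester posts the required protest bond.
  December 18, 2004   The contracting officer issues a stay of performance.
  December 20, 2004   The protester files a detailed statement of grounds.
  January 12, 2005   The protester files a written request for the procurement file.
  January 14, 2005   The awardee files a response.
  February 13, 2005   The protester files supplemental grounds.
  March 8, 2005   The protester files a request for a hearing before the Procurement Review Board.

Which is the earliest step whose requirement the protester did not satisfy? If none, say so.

Step 1: 5 days after November 9, 2004 (when the award decision is issued) is November 14, 2004; November 13, 2004 is within that limit.
Step 2: the earliest permitted date is 14 days after November 13, 2004 (when the written protest is filed), i.e. November 27, 2004; done December 2, 2004, after the minimum wait.
Step 3: 96 days after November 13, 2004 (when the written protest is filed) is February 17, 2005; December 10, 2004 is within that limit.
Step 4: the window is 5–13 days after December 10, 2004 (when the protest bond is posted), so December 15, 2004 through December 23, 2004; December 20, 2004 falls inside that range.
Step 5: the window is 15–57 days after December 27, 2004 (end of the 7-day response period, which began when the statement of grounds is filed on December 20, 2004), so January 11, 2005 through February 22, 2005; January 12, 2005 falls inside that range.
Step 6: the window is 5–13 days after February 1, 2005 (end of the 20-day comment period, which began when the procurement file is requested on January 12, 2005), so February 6, 2005 through February 14, 2005; February 13, 2005 falls inside that range.
Step 7: the earliest permitted date is 21 days after February 13, 2005 (when supplemental grounds are filed), i.e. March 6, 2005; March 8, 2005 is on or after that date.

None — every step was satisfied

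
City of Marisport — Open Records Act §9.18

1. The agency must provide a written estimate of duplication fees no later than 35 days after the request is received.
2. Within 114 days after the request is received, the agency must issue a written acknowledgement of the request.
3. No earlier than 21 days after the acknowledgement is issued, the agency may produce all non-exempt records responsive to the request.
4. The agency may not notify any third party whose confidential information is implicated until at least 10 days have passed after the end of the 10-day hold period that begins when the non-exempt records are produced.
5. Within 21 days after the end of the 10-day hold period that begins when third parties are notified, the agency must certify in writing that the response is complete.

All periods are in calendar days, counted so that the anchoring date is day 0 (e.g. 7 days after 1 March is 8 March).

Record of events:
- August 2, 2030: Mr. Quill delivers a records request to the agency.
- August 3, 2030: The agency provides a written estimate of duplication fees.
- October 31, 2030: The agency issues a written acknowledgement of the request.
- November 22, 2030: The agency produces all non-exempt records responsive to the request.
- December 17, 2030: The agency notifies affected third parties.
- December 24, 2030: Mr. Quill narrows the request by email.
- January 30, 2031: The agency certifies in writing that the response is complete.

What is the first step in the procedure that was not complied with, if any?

Step 1: 35 days after August 2, 2030 (when the request is received) is September 6, 2030; done August 3, 2030 — timely.
Step 2: 114 days after August 2, 2030 (when the request is received) is November 24, 2030; October 31, 2030 is within that limit.
Step 3: the earliest permitted date is 21 days after October 31, 2030 (when the acknowledgement is issued), i.e. November 21, 2030; done November 22, 2030, after the minimum wait.
Step 4: the earliest permitted date is 10 days after December 2, 2030 (end of the 10-day hold period, which began when the non-exempt records are produced on November 22, 2030), i.e. December 12, 2030; done December 17, 2030, after the minimum wait.
Step 5: 21 days after December 27, 2030 (end of the 10-day hold period, which began when third parties are notified on December 17, 2030) is January 17, 2031; done January 30, 2031 — 13 days late.
The procedure was therefore not followed at step 5.

Step 5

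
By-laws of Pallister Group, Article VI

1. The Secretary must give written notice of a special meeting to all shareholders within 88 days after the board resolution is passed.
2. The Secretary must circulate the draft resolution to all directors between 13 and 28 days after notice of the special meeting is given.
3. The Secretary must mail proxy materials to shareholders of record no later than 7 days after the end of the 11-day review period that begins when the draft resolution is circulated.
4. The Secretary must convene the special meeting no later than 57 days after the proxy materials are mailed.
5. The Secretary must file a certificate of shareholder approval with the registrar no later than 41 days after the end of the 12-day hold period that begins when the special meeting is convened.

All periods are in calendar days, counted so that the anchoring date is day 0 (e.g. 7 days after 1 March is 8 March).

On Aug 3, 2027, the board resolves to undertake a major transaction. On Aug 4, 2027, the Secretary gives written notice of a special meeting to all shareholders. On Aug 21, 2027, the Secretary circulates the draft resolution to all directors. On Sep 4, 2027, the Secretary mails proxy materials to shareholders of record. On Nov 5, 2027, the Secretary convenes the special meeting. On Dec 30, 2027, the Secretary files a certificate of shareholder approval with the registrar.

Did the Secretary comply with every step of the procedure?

(1) due by Aug 3, 2027 + 88 days = Oct 30, 2027; Aug 4, 2027 is within that limit.
(2) the permitted window runs from Aug 4, 2027 + 13 = Aug 17, 2027 to Aug 4, 2027 + 28 = Sep 1, 2027; done Aug 21, 2027, which is between those dates.
(3) due by Sep 1, 2027 + 7 days = Sep 8, 2027; done Sep 4, 2027 — timely.
(4) due by Sep 4, 2027 + 57 days = Oct 31, 2027; Nov 5, 2027 misses that deadline by 5 days.
Later steps need not be reached.

No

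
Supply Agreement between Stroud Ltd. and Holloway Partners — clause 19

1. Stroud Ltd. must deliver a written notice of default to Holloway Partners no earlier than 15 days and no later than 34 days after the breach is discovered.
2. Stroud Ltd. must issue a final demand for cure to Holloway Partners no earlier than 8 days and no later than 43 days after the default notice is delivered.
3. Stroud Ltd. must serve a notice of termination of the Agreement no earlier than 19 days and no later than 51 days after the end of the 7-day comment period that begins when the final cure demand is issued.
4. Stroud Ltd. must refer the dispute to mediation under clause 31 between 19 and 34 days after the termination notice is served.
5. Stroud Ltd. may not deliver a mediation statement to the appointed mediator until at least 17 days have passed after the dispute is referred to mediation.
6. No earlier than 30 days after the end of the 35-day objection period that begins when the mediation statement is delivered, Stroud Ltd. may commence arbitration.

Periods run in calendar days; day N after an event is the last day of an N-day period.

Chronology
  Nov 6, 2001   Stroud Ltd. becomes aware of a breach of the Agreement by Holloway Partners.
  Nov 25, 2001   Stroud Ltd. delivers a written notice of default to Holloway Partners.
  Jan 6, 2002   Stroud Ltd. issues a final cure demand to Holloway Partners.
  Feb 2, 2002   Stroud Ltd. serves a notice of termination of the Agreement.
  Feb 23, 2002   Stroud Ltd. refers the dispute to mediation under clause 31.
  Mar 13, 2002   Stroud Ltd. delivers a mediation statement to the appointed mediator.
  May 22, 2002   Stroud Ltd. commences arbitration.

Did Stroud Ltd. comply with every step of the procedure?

(1) the permitted window runs from Nov 6, 2001 + 15 = Nov 21, 2001 to Nov 6, 2001 + 34 = Dec 10, 2001; done Nov 25, 2001, which is between those dates.
(2) the permitted window runs from Nov 25, 2001 + 8 = Dec 3, 2001 to Nov 25, 2001 + 43 = Jan 7, 2002; done Jan 6, 2002, which is between those dates.
(3) the permitted window runs from Jan 13, 2002 + 19 = Feb 1, 2002 to Jan 13, 2002 + 51 = Mar 5, 2002; Feb 2, 2002 falls inside that range.
(4) the permitted window runs from Feb 2, 2002 + 19 = Feb 21, 2002 to Feb 2, 2002 + 34 = Mar 8, 2002; Feb 23, 2002 falls inside that range.
(5) permitted from Feb 23, 2002 + 17 days = Mar 12, 2002 onward; Mar 13, 2002 is on or after that date.
(6) permitted from Apr 17, 2002 + 30 days = May 17, 2002 onward; done May 22, 2002 — permitted.

Yes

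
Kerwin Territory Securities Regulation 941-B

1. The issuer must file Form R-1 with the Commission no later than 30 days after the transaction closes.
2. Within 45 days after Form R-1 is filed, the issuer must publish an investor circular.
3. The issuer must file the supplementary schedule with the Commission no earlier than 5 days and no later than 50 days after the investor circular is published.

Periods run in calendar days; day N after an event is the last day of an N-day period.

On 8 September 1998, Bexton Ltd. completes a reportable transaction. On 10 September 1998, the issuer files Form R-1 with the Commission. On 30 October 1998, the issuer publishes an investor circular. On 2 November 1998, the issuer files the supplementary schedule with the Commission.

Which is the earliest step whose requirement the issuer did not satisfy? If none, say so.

Step 2

Step 1: 30 days after 8 September 1998 (when the transaction closes) is 8 October 1998; 10 September 1998 is within that limit.
Step 2: 45 days after 10 September 1998 (when Form R-1 is filed) is 25 October 1998; 30 October 1998 misses that deadline by 5 days.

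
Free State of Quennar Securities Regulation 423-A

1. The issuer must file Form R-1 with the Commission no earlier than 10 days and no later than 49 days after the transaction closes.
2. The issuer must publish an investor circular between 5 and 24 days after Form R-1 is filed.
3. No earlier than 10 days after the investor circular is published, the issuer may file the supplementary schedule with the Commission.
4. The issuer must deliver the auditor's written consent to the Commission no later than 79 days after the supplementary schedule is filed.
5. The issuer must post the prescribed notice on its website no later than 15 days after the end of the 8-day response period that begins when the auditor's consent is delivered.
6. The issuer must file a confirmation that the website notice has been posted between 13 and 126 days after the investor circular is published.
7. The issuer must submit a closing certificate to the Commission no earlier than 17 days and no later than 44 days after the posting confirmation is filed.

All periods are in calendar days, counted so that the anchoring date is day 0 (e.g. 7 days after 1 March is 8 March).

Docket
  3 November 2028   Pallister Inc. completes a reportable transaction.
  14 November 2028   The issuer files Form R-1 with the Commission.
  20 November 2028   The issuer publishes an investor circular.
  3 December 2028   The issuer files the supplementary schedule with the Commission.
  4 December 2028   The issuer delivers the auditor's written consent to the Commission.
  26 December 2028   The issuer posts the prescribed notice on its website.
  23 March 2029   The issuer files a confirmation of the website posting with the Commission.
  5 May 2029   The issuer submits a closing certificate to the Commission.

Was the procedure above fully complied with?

Step 1: the window is 10–49 days after 3 November 2028 (when the transaction closes), so 13 November 2028 through 22 December 2028; done 14 November 2028 — within the window.
Step 2: the window is 5–24 days after 14 November 2028 (when Form R-1 is filed), so 19 November 2028 through 8 December 2028; done 20 November 2028 — within the window.
Step 3: the earliest permitted date is 10 days after 20 November 2028 (when the investor circular is published), i.e. 30 November 2028; done 3 December 2028, after the minimum wait.
Step 4: 79 days after 3 December 2028 (when the supplementary schedule is filed) is 20 February 2029; 4 December 2028 is within that limit.
Step 5: 15 days after 12 December 2028 (end of the 8-day response period, which began when the auditor's consent is delivered on 4 December 2028) is 27 December 2028; 26 December 2028 is within that limit.
Step 6: the window is 13–126 days after 20 November 2028 (when the investor circular is published), so 3 December 2028 through 26 March 2029; 23 March 2029 falls inside that range.
Step 7: the window is 17–44 days after 23 March 2029 (when the posting confirmation is filed), so 9 April 2029 through 6 May 2029; done 5 May 2029, which is between those dates.

Yes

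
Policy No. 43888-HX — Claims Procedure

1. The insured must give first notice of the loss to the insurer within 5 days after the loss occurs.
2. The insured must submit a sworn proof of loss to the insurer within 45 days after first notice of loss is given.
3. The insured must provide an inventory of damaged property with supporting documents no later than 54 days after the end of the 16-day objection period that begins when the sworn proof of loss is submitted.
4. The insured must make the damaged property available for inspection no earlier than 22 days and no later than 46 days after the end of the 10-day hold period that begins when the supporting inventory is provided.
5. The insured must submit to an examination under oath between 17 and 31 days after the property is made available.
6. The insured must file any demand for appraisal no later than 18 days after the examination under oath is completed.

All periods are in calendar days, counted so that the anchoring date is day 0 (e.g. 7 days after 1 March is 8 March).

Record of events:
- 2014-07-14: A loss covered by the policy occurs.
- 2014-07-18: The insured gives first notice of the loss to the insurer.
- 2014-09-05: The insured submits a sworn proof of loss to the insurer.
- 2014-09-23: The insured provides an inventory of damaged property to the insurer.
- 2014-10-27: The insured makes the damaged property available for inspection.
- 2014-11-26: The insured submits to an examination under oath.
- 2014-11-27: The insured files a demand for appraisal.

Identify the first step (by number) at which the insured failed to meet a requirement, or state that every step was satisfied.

Step 1 — counting 5 days from 2014-07-14 (when the loss occurs) gives a deadline of 2014-07-19; done 2014-07-18 — timely.
Step 2 — counting 45 days from 2014-07-18 (when first notice of loss is given) gives a deadline of 2014-09-01; not done until 2014-09-05, 4 days after the deadline.
The analysis stops there.

Step 2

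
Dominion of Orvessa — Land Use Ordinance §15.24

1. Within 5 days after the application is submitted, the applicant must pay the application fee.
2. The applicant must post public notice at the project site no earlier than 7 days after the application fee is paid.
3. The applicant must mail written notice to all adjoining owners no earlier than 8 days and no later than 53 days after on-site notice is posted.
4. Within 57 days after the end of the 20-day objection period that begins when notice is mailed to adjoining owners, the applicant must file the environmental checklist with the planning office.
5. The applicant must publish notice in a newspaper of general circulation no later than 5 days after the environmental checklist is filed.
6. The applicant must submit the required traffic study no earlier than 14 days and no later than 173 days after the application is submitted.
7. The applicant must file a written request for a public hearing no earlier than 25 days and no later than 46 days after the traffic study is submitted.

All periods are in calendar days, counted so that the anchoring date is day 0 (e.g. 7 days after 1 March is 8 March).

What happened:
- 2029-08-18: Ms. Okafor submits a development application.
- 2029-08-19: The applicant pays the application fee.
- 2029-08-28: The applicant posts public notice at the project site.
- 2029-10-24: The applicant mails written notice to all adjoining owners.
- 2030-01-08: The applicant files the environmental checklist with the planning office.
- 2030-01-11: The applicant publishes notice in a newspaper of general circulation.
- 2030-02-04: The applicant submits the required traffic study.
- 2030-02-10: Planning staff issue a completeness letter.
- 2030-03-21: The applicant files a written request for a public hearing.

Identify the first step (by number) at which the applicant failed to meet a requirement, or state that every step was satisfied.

Step 1: 5 days after 2029-08-18 (when the application is submitted) is 2029-08-23; done 2029-08-19 — timely.
Step 2: the earliest permitted date is 7 days after 2029-08-19 (when the application fee is paid), i.e. 2029-08-26; 2029-08-28 is on or after that date.
Step 3: the window is 8–53 days after 2029-08-28 (when on-site notice is posted), so 2029-09-05 through 2029-10-20; 2029-10-24 is 4 days past the end of the window.
No need to go further; step 3 was not satisfied.

Step 3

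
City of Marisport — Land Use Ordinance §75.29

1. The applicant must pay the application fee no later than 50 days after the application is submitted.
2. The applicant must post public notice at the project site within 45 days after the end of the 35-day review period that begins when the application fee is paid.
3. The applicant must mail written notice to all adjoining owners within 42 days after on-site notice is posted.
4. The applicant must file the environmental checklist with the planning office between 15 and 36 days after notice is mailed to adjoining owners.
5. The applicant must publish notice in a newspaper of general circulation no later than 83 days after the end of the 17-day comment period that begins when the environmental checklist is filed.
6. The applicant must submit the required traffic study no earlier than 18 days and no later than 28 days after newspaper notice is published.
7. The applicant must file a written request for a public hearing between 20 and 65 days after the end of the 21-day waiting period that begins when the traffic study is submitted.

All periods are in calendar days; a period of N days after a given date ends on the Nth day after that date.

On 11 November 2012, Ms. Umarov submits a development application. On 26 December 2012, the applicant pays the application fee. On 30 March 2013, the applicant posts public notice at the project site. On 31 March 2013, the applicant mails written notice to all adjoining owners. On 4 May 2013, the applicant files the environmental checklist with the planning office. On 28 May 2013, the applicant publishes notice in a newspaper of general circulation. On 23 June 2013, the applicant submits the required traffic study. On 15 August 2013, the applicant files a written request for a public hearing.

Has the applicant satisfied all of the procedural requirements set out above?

No

Step 1: 50 days after 11 November 2012 (when the application is submitted) is 31 December 2012; completed 26 December 2012, before the deadline.
Step 2: 45 days after 30 January 2013 (end of the 35-day review period, which began when the application fee is paid on 26 December 2012) is 16 March 2013; not done until 30 March 2013, 14 days after the deadline.
The analysis stops there.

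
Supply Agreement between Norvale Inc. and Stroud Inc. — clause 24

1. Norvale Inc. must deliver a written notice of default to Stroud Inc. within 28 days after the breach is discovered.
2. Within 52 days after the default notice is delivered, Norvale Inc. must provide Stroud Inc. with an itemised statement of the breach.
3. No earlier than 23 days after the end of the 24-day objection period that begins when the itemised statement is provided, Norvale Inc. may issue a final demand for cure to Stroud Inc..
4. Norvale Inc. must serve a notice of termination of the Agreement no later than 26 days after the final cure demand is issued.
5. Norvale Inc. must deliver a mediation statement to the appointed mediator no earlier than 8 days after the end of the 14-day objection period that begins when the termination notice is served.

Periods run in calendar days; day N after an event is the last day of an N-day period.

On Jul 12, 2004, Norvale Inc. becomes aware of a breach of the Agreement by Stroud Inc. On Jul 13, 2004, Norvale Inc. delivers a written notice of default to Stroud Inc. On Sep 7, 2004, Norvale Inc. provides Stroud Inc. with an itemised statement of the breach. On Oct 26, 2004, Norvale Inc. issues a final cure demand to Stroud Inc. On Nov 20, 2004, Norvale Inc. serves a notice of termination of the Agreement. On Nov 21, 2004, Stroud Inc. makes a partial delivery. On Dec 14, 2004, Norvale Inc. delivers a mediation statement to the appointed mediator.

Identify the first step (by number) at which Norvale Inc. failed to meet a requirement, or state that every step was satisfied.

Step 1 — counting 28 days from Jul 12, 2004 (when the breach is discovered) gives a deadline of Aug 9, 2004; completed Jul 13, 2004, before the deadline.
Step 2 — counting 52 days from Jul 13, 2004 (when the default notice is delivered) gives a deadline of Sep 3, 2004; not done until Sep 7, 2004, 4 days after the deadline.

Step 2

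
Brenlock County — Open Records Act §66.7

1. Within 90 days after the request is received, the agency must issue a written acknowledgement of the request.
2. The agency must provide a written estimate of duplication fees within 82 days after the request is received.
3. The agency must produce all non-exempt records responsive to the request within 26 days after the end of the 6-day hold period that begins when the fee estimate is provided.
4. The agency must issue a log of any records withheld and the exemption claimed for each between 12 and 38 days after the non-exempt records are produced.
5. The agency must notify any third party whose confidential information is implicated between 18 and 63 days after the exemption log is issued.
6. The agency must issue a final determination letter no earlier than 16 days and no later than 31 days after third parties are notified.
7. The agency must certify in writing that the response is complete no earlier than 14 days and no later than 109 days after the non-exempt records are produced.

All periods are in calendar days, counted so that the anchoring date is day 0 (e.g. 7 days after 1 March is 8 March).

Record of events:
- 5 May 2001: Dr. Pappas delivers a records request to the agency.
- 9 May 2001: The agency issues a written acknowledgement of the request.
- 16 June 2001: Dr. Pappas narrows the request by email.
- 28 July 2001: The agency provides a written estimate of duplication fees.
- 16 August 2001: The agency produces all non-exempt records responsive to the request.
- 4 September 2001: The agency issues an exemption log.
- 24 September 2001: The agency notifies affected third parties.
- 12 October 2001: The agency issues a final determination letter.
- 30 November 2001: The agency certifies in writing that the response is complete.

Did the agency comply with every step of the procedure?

Step 1 — counting 90 days from 5 May 2001 (when the request is received) gives a deadline of 3 August 2001; done 9 May 2001 — timely.
Step 2 — counting 82 days from 5 May 2001 (when the request is received) gives a deadline of 26 July 2001; 28 July 2001 misses that deadline by 2 days.

No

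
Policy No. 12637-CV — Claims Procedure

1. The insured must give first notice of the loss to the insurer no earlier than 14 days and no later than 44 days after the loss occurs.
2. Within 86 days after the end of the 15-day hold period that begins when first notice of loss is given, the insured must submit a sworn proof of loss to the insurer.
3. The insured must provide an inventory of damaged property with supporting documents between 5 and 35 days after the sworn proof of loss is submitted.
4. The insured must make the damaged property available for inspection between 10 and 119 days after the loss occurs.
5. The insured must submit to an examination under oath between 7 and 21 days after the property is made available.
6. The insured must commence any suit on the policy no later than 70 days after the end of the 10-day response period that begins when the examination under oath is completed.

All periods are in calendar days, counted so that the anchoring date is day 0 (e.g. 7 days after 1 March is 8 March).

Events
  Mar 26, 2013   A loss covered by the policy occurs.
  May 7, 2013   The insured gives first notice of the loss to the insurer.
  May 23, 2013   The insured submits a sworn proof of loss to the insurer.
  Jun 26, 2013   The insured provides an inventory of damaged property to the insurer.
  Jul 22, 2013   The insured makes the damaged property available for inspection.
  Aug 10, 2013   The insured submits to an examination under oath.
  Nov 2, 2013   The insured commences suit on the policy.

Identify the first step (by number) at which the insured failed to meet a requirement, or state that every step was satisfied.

Step 6

Step 1 — 14 and 44 days from Mar 26, 2013 (when the loss occurs) are Apr 9, 2013 and May 9, 2013 respectively; May 7, 2013 falls inside that range.
Step 2 — counting 86 days from May 22, 2013 (end of the 15-day hold period, which began when first notice of loss is given on May 7, 2013) gives a deadline of Aug 16, 2013; done May 23, 2013 — timely.
Step 3 — 5 and 35 days from May 23, 2013 (when the sworn proof of loss is submitted) are May 28, 2013 and Jun 27, 2013 respectively; Jun 26, 2013 falls inside that range.
Step 4 — 10 and 119 days from Mar 26, 2013 (when the loss occurs) are Apr 5, 2013 and Jul 23, 2013 respectively; done Jul 22, 2013, which is between those dates.
Step 5 — 7 and 21 days from Jul 22, 2013 (when the property is made available) are Jul 29, 2013 and Aug 12, 2013 respectively; done Aug 10, 2013 — within the window.
Step 6 — counting 70 days from Aug 20, 2013 (end of the 10-day response period, which began when the examination under oath is completed on Aug 10, 2013) gives a deadline of Oct 29, 2013; Nov 2, 2013 misses that deadline by 4 days.
The analysis stops there.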